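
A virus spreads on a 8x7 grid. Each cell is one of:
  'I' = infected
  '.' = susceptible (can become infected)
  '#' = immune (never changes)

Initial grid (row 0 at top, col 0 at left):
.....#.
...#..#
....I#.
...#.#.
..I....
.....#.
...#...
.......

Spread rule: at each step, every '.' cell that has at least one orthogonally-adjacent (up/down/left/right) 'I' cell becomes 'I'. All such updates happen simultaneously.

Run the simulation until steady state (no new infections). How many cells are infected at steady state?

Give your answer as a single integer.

Step 0 (initial): 2 infected
Step 1: +7 new -> 9 infected
Step 2: +9 new -> 18 infected
Step 3: +9 new -> 27 infected
Step 4: +8 new -> 35 infected
Step 5: +7 new -> 42 infected
Step 6: +4 new -> 46 infected
Step 7: +1 new -> 47 infected
Step 8: +0 new -> 47 infected

Answer: 47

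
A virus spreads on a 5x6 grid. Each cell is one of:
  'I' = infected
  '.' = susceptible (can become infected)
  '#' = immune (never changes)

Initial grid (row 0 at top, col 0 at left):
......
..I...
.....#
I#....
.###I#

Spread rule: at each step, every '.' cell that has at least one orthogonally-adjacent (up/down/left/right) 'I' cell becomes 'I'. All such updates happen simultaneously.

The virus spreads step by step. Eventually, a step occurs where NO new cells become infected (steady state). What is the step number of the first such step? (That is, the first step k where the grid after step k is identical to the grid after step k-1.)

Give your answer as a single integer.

Step 0 (initial): 3 infected
Step 1: +7 new -> 10 infected
Step 2: +10 new -> 20 infected
Step 3: +3 new -> 23 infected
Step 4: +1 new -> 24 infected
Step 5: +0 new -> 24 infected

Answer: 5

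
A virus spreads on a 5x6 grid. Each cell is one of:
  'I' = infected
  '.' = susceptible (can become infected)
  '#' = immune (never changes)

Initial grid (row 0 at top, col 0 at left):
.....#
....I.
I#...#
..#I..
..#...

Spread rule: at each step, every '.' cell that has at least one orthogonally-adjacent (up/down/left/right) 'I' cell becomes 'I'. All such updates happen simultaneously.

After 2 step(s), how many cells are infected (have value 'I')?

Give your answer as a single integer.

Step 0 (initial): 3 infected
Step 1: +9 new -> 12 infected
Step 2: +9 new -> 21 infected

Answer: 21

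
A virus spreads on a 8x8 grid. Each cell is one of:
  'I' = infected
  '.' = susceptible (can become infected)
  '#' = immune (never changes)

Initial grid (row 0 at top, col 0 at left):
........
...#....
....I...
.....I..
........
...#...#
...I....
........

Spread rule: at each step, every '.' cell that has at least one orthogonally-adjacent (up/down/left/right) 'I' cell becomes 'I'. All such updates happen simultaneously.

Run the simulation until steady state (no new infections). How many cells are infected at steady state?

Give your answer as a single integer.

Answer: 61

Derivation:
Step 0 (initial): 3 infected
Step 1: +9 new -> 12 infected
Step 2: +15 new -> 27 infected
Step 3: +16 new -> 43 infected
Step 4: +11 new -> 54 infected
Step 5: +6 new -> 60 infected
Step 6: +1 new -> 61 infected
Step 7: +0 new -> 61 infected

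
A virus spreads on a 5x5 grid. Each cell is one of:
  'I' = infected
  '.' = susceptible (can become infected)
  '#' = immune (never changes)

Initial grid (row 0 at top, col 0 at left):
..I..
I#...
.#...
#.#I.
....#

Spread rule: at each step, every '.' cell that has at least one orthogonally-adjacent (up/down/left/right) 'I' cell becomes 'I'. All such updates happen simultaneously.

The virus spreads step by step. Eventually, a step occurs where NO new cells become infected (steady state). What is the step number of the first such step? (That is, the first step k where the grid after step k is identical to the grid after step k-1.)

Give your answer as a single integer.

Step 0 (initial): 3 infected
Step 1: +8 new -> 11 infected
Step 2: +5 new -> 16 infected
Step 3: +2 new -> 18 infected
Step 4: +2 new -> 20 infected
Step 5: +0 new -> 20 infected

Answer: 5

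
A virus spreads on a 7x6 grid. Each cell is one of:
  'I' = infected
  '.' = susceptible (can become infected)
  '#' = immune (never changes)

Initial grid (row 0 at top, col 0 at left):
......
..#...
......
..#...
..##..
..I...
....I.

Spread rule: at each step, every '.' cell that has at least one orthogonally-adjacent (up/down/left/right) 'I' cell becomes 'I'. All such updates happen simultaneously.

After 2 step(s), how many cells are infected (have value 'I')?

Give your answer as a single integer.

Answer: 13

Derivation:
Step 0 (initial): 2 infected
Step 1: +6 new -> 8 infected
Step 2: +5 new -> 13 infected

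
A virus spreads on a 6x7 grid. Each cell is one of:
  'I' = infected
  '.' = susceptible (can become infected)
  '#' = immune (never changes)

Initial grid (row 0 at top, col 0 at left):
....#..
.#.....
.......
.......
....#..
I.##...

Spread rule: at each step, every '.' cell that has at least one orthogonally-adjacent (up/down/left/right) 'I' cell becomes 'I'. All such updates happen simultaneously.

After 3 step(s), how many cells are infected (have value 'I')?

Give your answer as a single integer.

Step 0 (initial): 1 infected
Step 1: +2 new -> 3 infected
Step 2: +2 new -> 5 infected
Step 3: +3 new -> 8 infected

Answer: 8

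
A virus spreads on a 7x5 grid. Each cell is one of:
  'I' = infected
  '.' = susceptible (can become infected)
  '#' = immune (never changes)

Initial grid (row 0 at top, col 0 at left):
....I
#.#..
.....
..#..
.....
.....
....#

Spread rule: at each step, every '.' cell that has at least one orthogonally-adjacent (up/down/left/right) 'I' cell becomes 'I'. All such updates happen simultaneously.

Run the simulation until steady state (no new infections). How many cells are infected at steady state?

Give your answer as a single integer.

Answer: 31

Derivation:
Step 0 (initial): 1 infected
Step 1: +2 new -> 3 infected
Step 2: +3 new -> 6 infected
Step 3: +3 new -> 9 infected
Step 4: +5 new -> 14 infected
Step 5: +3 new -> 17 infected
Step 6: +4 new -> 21 infected
Step 7: +4 new -> 25 infected
Step 8: +3 new -> 28 infected
Step 9: +2 new -> 30 infected
Step 10: +1 new -> 31 infected
Step 11: +0 new -> 31 infected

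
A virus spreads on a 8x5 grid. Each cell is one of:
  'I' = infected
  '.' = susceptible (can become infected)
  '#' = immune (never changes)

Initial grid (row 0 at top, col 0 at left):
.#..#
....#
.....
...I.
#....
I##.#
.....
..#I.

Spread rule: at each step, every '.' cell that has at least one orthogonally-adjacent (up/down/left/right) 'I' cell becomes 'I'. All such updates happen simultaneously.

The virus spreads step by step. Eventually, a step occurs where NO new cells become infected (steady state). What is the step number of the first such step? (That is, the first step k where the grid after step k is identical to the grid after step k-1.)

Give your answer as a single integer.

Answer: 7

Derivation:
Step 0 (initial): 3 infected
Step 1: +7 new -> 10 infected
Step 2: +11 new -> 21 infected
Step 3: +6 new -> 27 infected
Step 4: +3 new -> 30 infected
Step 5: +1 new -> 31 infected
Step 6: +1 new -> 32 infected
Step 7: +0 new -> 32 infected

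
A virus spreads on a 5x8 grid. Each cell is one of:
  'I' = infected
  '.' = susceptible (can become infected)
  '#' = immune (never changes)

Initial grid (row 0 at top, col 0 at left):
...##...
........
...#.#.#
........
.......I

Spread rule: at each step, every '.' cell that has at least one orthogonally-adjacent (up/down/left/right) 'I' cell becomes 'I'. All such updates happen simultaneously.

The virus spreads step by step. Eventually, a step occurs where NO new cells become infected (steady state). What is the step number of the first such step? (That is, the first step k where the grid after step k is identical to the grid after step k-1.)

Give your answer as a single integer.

Step 0 (initial): 1 infected
Step 1: +2 new -> 3 infected
Step 2: +2 new -> 5 infected
Step 3: +3 new -> 8 infected
Step 4: +3 new -> 11 infected
Step 5: +6 new -> 17 infected
Step 6: +5 new -> 22 infected
Step 7: +4 new -> 26 infected
Step 8: +3 new -> 29 infected
Step 9: +3 new -> 32 infected
Step 10: +2 new -> 34 infected
Step 11: +1 new -> 35 infected
Step 12: +0 new -> 35 infected

Answer: 12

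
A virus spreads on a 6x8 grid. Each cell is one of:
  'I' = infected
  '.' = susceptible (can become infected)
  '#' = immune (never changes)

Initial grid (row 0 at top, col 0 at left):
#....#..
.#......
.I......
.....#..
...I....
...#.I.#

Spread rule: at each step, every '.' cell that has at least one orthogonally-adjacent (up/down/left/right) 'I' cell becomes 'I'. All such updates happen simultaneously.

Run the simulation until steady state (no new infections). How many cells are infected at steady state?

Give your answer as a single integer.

Answer: 42

Derivation:
Step 0 (initial): 3 infected
Step 1: +9 new -> 12 infected
Step 2: +9 new -> 21 infected
Step 3: +7 new -> 28 infected
Step 4: +7 new -> 35 infected
Step 5: +4 new -> 39 infected
Step 6: +2 new -> 41 infected
Step 7: +1 new -> 42 infected
Step 8: +0 new -> 42 infected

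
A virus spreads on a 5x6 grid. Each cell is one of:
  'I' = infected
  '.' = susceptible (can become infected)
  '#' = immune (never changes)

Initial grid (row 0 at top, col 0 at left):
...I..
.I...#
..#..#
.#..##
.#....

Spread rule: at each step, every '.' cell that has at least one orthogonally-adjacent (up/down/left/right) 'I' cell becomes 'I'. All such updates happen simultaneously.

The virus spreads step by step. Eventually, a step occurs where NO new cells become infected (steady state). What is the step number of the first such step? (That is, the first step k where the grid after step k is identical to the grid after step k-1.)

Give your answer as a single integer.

Answer: 7

Derivation:
Step 0 (initial): 2 infected
Step 1: +7 new -> 9 infected
Step 2: +5 new -> 14 infected
Step 3: +3 new -> 17 infected
Step 4: +3 new -> 20 infected
Step 5: +2 new -> 22 infected
Step 6: +1 new -> 23 infected
Step 7: +0 new -> 23 infected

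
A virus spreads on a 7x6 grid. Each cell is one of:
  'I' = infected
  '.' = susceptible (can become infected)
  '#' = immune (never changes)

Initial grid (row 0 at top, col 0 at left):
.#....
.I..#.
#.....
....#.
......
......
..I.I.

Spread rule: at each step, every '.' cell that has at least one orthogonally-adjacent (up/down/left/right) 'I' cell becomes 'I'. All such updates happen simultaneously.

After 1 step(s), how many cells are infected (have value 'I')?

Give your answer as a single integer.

Step 0 (initial): 3 infected
Step 1: +8 new -> 11 infected

Answer: 11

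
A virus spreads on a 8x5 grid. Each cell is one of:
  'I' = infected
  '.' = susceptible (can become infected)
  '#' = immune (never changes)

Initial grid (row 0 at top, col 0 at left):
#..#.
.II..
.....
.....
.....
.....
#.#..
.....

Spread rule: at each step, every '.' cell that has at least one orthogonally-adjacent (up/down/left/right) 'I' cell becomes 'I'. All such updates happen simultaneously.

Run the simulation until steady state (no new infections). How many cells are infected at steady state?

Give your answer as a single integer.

Step 0 (initial): 2 infected
Step 1: +6 new -> 8 infected
Step 2: +5 new -> 13 infected
Step 3: +6 new -> 19 infected
Step 4: +5 new -> 24 infected
Step 5: +4 new -> 28 infected
Step 6: +3 new -> 31 infected
Step 7: +4 new -> 35 infected
Step 8: +1 new -> 36 infected
Step 9: +0 new -> 36 infected

Answer: 36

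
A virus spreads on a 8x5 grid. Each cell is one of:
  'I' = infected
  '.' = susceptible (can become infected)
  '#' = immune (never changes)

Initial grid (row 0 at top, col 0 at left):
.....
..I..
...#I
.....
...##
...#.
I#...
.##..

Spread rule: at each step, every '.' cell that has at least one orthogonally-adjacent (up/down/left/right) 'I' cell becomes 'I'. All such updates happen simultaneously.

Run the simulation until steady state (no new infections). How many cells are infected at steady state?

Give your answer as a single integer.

Step 0 (initial): 3 infected
Step 1: +8 new -> 11 infected
Step 2: +9 new -> 20 infected
Step 3: +7 new -> 27 infected
Step 4: +1 new -> 28 infected
Step 5: +1 new -> 29 infected
Step 6: +2 new -> 31 infected
Step 7: +2 new -> 33 infected
Step 8: +0 new -> 33 infected

Answer: 33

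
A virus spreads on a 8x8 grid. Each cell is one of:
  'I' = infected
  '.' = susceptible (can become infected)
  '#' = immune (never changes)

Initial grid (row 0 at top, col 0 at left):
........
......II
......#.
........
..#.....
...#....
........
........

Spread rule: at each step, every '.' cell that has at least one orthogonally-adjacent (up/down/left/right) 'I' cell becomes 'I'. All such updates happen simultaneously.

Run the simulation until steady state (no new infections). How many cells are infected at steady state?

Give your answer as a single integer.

Step 0 (initial): 2 infected
Step 1: +4 new -> 6 infected
Step 2: +4 new -> 10 infected
Step 3: +6 new -> 16 infected
Step 4: +7 new -> 23 infected
Step 5: +8 new -> 31 infected
Step 6: +9 new -> 40 infected
Step 7: +6 new -> 46 infected
Step 8: +4 new -> 50 infected
Step 9: +4 new -> 54 infected
Step 10: +4 new -> 58 infected
Step 11: +2 new -> 60 infected
Step 12: +1 new -> 61 infected
Step 13: +0 new -> 61 infected

Answer: 61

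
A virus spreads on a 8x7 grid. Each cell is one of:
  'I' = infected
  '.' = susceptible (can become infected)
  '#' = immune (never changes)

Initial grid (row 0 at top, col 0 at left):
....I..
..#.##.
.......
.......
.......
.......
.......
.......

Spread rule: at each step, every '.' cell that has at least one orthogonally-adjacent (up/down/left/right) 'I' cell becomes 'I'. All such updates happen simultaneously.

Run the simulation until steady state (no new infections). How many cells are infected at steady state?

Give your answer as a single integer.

Answer: 53

Derivation:
Step 0 (initial): 1 infected
Step 1: +2 new -> 3 infected
Step 2: +3 new -> 6 infected
Step 3: +3 new -> 9 infected
Step 4: +6 new -> 15 infected
Step 5: +7 new -> 22 infected
Step 6: +7 new -> 29 infected
Step 7: +7 new -> 36 infected
Step 8: +7 new -> 43 infected
Step 9: +6 new -> 49 infected
Step 10: +3 new -> 52 infected
Step 11: +1 new -> 53 infected
Step 12: +0 new -> 53 infected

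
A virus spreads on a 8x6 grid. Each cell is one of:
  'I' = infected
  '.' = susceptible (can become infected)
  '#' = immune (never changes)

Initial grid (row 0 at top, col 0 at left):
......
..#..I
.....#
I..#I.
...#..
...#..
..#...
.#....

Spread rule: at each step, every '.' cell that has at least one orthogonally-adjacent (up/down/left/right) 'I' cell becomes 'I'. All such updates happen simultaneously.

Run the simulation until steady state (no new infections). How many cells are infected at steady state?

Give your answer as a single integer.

Answer: 41

Derivation:
Step 0 (initial): 3 infected
Step 1: +8 new -> 11 infected
Step 2: +10 new -> 21 infected
Step 3: +9 new -> 30 infected
Step 4: +8 new -> 38 infected
Step 5: +2 new -> 40 infected
Step 6: +1 new -> 41 infected
Step 7: +0 new -> 41 infected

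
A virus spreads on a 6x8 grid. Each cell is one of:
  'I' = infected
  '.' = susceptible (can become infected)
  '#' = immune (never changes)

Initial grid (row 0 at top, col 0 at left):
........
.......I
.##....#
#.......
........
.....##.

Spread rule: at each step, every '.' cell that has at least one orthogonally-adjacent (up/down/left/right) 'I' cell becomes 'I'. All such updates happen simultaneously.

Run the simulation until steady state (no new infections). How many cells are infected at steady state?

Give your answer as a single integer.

Answer: 42

Derivation:
Step 0 (initial): 1 infected
Step 1: +2 new -> 3 infected
Step 2: +3 new -> 6 infected
Step 3: +4 new -> 10 infected
Step 4: +6 new -> 16 infected
Step 5: +6 new -> 22 infected
Step 6: +5 new -> 27 infected
Step 7: +5 new -> 32 infected
Step 8: +5 new -> 37 infected
Step 9: +2 new -> 39 infected
Step 10: +2 new -> 41 infected
Step 11: +1 new -> 42 infected
Step 12: +0 new -> 42 infected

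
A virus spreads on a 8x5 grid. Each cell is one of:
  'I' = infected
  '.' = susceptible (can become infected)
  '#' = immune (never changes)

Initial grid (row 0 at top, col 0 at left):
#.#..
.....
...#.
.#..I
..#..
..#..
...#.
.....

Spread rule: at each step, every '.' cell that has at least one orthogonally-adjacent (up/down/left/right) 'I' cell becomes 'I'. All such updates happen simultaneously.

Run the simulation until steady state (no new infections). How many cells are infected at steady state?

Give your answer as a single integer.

Answer: 33

Derivation:
Step 0 (initial): 1 infected
Step 1: +3 new -> 4 infected
Step 2: +4 new -> 8 infected
Step 3: +5 new -> 13 infected
Step 4: +4 new -> 17 infected
Step 5: +3 new -> 20 infected
Step 6: +4 new -> 24 infected
Step 7: +3 new -> 27 infected
Step 8: +4 new -> 31 infected
Step 9: +2 new -> 33 infected
Step 10: +0 new -> 33 infected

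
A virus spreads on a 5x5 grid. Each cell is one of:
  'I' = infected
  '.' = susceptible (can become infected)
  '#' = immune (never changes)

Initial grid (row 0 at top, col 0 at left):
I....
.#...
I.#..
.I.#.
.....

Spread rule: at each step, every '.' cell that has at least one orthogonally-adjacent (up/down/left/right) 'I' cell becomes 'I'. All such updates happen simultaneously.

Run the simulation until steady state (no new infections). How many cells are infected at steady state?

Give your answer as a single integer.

Step 0 (initial): 3 infected
Step 1: +6 new -> 9 infected
Step 2: +3 new -> 12 infected
Step 3: +3 new -> 15 infected
Step 4: +3 new -> 18 infected
Step 5: +3 new -> 21 infected
Step 6: +1 new -> 22 infected
Step 7: +0 new -> 22 infected

Answer: 22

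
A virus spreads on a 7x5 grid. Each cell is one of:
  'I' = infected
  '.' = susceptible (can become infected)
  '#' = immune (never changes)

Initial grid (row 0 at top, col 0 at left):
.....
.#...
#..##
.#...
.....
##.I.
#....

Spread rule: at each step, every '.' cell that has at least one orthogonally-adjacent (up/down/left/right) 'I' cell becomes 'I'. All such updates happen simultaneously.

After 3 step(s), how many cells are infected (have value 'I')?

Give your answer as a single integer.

Step 0 (initial): 1 infected
Step 1: +4 new -> 5 infected
Step 2: +5 new -> 10 infected
Step 3: +4 new -> 14 infected

Answer: 14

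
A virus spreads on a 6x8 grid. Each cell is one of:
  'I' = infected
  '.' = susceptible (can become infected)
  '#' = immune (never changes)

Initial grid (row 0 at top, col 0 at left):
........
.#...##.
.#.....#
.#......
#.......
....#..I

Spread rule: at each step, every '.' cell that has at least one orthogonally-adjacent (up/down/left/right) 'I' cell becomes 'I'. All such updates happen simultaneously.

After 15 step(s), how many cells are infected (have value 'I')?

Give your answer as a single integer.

Answer: 40

Derivation:
Step 0 (initial): 1 infected
Step 1: +2 new -> 3 infected
Step 2: +3 new -> 6 infected
Step 3: +2 new -> 8 infected
Step 4: +3 new -> 11 infected
Step 5: +3 new -> 14 infected
Step 6: +4 new -> 18 infected
Step 7: +5 new -> 23 infected
Step 8: +4 new -> 27 infected
Step 9: +4 new -> 31 infected
Step 10: +2 new -> 33 infected
Step 11: +2 new -> 35 infected
Step 12: +2 new -> 37 infected
Step 13: +1 new -> 38 infected
Step 14: +1 new -> 39 infected
Step 15: +1 new -> 40 infected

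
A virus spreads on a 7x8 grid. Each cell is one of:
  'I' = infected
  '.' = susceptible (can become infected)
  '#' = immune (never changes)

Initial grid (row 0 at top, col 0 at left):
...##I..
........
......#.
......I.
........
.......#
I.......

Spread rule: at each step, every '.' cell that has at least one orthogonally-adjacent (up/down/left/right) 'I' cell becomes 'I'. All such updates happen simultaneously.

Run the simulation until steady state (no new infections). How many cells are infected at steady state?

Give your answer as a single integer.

Step 0 (initial): 3 infected
Step 1: +7 new -> 10 infected
Step 2: +12 new -> 22 infected
Step 3: +11 new -> 33 infected
Step 4: +12 new -> 45 infected
Step 5: +5 new -> 50 infected
Step 6: +2 new -> 52 infected
Step 7: +0 new -> 52 infected

Answer: 52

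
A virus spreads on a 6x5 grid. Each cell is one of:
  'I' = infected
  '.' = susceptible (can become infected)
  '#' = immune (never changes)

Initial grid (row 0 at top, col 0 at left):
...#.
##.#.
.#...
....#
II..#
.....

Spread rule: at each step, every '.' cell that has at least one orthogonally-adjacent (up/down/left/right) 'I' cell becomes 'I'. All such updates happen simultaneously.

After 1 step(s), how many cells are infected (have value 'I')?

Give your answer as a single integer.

Step 0 (initial): 2 infected
Step 1: +5 new -> 7 infected

Answer: 7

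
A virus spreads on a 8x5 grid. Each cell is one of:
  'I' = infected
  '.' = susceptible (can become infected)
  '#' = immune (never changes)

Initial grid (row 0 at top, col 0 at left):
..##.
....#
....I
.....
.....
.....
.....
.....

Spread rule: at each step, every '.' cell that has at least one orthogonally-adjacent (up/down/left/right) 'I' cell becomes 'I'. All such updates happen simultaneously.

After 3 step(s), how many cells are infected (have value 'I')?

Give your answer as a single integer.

Answer: 12

Derivation:
Step 0 (initial): 1 infected
Step 1: +2 new -> 3 infected
Step 2: +4 new -> 7 infected
Step 3: +5 new -> 12 infected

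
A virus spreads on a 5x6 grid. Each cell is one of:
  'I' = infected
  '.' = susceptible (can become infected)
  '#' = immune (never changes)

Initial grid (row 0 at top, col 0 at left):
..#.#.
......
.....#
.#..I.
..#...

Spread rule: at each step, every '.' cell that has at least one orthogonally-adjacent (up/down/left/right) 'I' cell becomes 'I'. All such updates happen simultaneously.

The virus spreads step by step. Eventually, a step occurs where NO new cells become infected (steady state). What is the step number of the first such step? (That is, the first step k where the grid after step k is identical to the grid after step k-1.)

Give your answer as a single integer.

Answer: 9

Derivation:
Step 0 (initial): 1 infected
Step 1: +4 new -> 5 infected
Step 2: +5 new -> 10 infected
Step 3: +3 new -> 13 infected
Step 4: +4 new -> 17 infected
Step 5: +2 new -> 19 infected
Step 6: +3 new -> 22 infected
Step 7: +2 new -> 24 infected
Step 8: +1 new -> 25 infected
Step 9: +0 new -> 25 infected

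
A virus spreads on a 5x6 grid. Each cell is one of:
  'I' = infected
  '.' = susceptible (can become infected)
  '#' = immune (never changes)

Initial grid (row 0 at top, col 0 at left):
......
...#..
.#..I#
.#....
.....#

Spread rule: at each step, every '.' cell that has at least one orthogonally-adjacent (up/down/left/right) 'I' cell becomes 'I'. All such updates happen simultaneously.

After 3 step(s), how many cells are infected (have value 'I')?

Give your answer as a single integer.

Step 0 (initial): 1 infected
Step 1: +3 new -> 4 infected
Step 2: +6 new -> 10 infected
Step 3: +5 new -> 15 infected

Answer: 15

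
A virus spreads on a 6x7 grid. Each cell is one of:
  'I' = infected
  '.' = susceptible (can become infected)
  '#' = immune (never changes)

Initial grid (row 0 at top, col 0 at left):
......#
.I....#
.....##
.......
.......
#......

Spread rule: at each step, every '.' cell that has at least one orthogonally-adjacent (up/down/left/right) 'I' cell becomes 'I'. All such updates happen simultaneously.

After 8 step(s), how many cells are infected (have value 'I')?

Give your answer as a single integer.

Answer: 36

Derivation:
Step 0 (initial): 1 infected
Step 1: +4 new -> 5 infected
Step 2: +6 new -> 11 infected
Step 3: +6 new -> 17 infected
Step 4: +7 new -> 24 infected
Step 5: +4 new -> 28 infected
Step 6: +3 new -> 31 infected
Step 7: +3 new -> 34 infected
Step 8: +2 new -> 36 infected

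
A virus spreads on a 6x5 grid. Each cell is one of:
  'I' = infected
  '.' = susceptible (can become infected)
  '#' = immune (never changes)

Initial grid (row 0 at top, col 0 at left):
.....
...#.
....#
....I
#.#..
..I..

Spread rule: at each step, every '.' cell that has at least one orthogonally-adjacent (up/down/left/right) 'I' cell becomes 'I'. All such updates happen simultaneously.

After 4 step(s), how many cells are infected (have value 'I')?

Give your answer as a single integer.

Step 0 (initial): 2 infected
Step 1: +4 new -> 6 infected
Step 2: +6 new -> 12 infected
Step 3: +2 new -> 14 infected
Step 4: +3 new -> 17 infected

Answer: 17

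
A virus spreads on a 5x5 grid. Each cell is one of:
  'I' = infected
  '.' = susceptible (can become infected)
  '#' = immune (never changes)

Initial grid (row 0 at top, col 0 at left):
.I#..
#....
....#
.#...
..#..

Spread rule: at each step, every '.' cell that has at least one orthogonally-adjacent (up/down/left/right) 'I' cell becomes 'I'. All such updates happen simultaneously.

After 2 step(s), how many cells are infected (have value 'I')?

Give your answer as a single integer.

Step 0 (initial): 1 infected
Step 1: +2 new -> 3 infected
Step 2: +2 new -> 5 infected

Answer: 5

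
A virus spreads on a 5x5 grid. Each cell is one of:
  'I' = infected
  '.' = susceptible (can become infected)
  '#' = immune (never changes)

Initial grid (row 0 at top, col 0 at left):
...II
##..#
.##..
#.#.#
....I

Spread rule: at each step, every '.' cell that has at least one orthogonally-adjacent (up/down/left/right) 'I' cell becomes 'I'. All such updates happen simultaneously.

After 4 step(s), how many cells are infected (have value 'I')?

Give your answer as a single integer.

Answer: 16

Derivation:
Step 0 (initial): 3 infected
Step 1: +3 new -> 6 infected
Step 2: +5 new -> 11 infected
Step 3: +3 new -> 14 infected
Step 4: +2 new -> 16 infected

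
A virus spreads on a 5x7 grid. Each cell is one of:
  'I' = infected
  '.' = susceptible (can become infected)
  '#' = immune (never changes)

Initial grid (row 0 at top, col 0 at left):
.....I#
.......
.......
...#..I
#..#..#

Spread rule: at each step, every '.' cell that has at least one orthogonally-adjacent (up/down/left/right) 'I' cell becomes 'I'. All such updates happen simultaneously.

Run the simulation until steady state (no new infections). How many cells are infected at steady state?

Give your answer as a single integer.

Step 0 (initial): 2 infected
Step 1: +4 new -> 6 infected
Step 2: +6 new -> 12 infected
Step 3: +4 new -> 16 infected
Step 4: +3 new -> 19 infected
Step 5: +3 new -> 22 infected
Step 6: +3 new -> 25 infected
Step 7: +3 new -> 28 infected
Step 8: +2 new -> 30 infected
Step 9: +0 new -> 30 infected

Answer: 30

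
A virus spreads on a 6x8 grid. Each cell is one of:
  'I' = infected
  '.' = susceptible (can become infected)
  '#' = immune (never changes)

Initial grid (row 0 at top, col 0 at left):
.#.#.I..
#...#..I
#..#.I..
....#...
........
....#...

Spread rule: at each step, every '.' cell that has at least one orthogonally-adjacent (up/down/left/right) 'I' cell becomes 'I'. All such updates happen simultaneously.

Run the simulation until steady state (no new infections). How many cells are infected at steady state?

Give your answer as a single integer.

Step 0 (initial): 3 infected
Step 1: +9 new -> 12 infected
Step 2: +3 new -> 15 infected
Step 3: +4 new -> 19 infected
Step 4: +3 new -> 22 infected
Step 5: +3 new -> 25 infected
Step 6: +3 new -> 28 infected
Step 7: +4 new -> 32 infected
Step 8: +4 new -> 36 infected
Step 9: +3 new -> 39 infected
Step 10: +0 new -> 39 infected

Answer: 39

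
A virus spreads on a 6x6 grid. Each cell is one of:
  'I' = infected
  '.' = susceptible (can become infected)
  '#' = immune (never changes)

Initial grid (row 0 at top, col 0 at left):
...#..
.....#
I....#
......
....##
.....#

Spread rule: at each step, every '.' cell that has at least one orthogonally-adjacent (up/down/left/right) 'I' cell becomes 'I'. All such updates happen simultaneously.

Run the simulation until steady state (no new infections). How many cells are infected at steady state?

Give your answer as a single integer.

Answer: 30

Derivation:
Step 0 (initial): 1 infected
Step 1: +3 new -> 4 infected
Step 2: +5 new -> 9 infected
Step 3: +6 new -> 15 infected
Step 4: +6 new -> 21 infected
Step 5: +4 new -> 25 infected
Step 6: +3 new -> 28 infected
Step 7: +2 new -> 30 infected
Step 8: +0 new -> 30 infected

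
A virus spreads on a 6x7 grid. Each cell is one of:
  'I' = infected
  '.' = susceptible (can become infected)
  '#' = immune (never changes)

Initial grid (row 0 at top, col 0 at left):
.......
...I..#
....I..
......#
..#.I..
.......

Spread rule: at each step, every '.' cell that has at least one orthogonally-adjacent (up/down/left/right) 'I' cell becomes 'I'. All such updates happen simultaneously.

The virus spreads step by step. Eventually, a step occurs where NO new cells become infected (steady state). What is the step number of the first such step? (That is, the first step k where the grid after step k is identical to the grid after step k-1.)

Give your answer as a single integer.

Answer: 7

Derivation:
Step 0 (initial): 3 infected
Step 1: +9 new -> 12 infected
Step 2: +11 new -> 23 infected
Step 3: +7 new -> 30 infected
Step 4: +5 new -> 35 infected
Step 5: +3 new -> 38 infected
Step 6: +1 new -> 39 infected
Step 7: +0 new -> 39 infected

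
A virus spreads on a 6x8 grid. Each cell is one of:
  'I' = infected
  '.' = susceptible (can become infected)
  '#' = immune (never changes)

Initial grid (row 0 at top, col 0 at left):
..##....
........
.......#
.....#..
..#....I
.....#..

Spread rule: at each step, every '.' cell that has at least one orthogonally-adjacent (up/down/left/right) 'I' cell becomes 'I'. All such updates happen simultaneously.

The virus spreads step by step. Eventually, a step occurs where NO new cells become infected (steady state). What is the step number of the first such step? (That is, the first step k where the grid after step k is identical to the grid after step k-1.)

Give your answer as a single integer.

Step 0 (initial): 1 infected
Step 1: +3 new -> 4 infected
Step 2: +3 new -> 7 infected
Step 3: +2 new -> 9 infected
Step 4: +5 new -> 14 infected
Step 5: +6 new -> 20 infected
Step 6: +6 new -> 26 infected
Step 7: +5 new -> 31 infected
Step 8: +5 new -> 36 infected
Step 9: +3 new -> 39 infected
Step 10: +2 new -> 41 infected
Step 11: +1 new -> 42 infected
Step 12: +0 new -> 42 infected

Answer: 12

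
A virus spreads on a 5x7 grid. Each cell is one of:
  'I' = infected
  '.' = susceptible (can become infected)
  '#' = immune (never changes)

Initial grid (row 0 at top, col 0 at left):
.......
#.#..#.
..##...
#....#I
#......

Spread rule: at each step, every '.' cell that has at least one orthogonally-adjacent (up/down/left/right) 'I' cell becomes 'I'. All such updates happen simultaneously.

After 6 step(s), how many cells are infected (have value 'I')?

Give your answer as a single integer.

Answer: 20

Derivation:
Step 0 (initial): 1 infected
Step 1: +2 new -> 3 infected
Step 2: +3 new -> 6 infected
Step 3: +3 new -> 9 infected
Step 4: +4 new -> 13 infected
Step 5: +4 new -> 17 infected
Step 6: +3 new -> 20 infected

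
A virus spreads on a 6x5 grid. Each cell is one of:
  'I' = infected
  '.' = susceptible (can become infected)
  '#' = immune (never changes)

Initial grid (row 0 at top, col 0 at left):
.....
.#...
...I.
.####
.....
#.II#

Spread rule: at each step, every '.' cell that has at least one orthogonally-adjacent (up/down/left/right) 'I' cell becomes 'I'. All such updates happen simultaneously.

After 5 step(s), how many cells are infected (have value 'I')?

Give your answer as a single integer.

Answer: 23

Derivation:
Step 0 (initial): 3 infected
Step 1: +6 new -> 9 infected
Step 2: +6 new -> 15 infected
Step 3: +4 new -> 19 infected
Step 4: +3 new -> 22 infected
Step 5: +1 new -> 23 infected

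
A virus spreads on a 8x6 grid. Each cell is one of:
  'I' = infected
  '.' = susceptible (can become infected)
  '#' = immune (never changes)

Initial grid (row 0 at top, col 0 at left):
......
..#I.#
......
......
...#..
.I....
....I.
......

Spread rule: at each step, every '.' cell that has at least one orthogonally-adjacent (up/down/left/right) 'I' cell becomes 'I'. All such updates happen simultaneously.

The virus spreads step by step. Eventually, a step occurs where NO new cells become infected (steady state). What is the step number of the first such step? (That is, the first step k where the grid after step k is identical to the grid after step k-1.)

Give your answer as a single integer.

Step 0 (initial): 3 infected
Step 1: +11 new -> 14 infected
Step 2: +16 new -> 30 infected
Step 3: +10 new -> 40 infected
Step 4: +4 new -> 44 infected
Step 5: +1 new -> 45 infected
Step 6: +0 new -> 45 infected

Answer: 6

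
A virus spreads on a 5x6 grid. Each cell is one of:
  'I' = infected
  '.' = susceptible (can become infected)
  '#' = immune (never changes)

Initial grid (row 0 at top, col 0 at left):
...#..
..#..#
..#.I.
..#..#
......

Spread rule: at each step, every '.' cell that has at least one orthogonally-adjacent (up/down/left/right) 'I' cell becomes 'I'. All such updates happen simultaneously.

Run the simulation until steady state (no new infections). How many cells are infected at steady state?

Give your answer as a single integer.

Answer: 24

Derivation:
Step 0 (initial): 1 infected
Step 1: +4 new -> 5 infected
Step 2: +4 new -> 9 infected
Step 3: +3 new -> 12 infected
Step 4: +1 new -> 13 infected
Step 5: +1 new -> 14 infected
Step 6: +2 new -> 16 infected
Step 7: +2 new -> 18 infected
Step 8: +2 new -> 20 infected
Step 9: +2 new -> 22 infected
Step 10: +2 new -> 24 infected
Step 11: +0 new -> 24 infected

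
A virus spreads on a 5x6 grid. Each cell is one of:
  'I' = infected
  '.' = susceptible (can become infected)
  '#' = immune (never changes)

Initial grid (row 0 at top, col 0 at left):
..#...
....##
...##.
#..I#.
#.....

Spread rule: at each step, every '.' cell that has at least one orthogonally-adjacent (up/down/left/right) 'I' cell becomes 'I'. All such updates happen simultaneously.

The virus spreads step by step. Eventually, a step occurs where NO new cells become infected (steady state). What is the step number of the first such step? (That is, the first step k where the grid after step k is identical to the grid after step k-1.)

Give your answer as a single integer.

Step 0 (initial): 1 infected
Step 1: +2 new -> 3 infected
Step 2: +4 new -> 7 infected
Step 3: +4 new -> 11 infected
Step 4: +4 new -> 15 infected
Step 5: +4 new -> 19 infected
Step 6: +2 new -> 21 infected
Step 7: +1 new -> 22 infected
Step 8: +0 new -> 22 infected

Answer: 8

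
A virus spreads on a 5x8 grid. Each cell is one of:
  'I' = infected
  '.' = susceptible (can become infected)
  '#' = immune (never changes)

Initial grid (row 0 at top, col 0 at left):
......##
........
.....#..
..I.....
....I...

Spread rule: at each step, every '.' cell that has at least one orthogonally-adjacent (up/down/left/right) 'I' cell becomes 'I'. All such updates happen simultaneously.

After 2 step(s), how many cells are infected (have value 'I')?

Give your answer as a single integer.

Step 0 (initial): 2 infected
Step 1: +7 new -> 9 infected
Step 2: +8 new -> 17 infected

Answer: 17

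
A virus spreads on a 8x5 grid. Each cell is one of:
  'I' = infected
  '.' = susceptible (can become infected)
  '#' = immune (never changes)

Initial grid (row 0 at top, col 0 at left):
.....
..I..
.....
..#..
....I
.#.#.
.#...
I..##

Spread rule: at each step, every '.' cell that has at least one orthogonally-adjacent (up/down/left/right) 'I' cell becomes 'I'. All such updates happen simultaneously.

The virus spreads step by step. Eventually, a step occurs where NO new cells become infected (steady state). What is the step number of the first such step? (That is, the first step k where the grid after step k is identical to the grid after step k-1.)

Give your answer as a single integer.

Step 0 (initial): 3 infected
Step 1: +9 new -> 12 infected
Step 2: +12 new -> 24 infected
Step 3: +9 new -> 33 infected
Step 4: +1 new -> 34 infected
Step 5: +0 new -> 34 infected

Answer: 5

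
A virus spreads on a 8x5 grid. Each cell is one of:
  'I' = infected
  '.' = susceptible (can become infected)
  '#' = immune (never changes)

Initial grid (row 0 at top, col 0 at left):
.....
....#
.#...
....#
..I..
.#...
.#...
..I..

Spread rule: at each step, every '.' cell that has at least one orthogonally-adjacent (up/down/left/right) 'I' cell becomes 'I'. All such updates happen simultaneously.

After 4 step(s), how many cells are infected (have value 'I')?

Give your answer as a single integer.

Step 0 (initial): 2 infected
Step 1: +7 new -> 9 infected
Step 2: +9 new -> 18 infected
Step 3: +7 new -> 25 infected
Step 4: +5 new -> 30 infected

Answer: 30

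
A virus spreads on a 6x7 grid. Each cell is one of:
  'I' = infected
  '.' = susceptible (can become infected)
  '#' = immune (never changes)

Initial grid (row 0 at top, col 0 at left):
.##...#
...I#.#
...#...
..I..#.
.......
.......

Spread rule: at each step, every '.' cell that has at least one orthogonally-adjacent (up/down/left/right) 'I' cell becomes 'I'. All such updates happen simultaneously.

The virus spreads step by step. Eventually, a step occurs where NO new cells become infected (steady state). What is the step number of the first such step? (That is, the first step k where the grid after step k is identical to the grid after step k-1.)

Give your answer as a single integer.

Step 0 (initial): 2 infected
Step 1: +6 new -> 8 infected
Step 2: +8 new -> 16 infected
Step 3: +8 new -> 24 infected
Step 4: +6 new -> 30 infected
Step 5: +3 new -> 33 infected
Step 6: +2 new -> 35 infected
Step 7: +0 new -> 35 infected

Answer: 7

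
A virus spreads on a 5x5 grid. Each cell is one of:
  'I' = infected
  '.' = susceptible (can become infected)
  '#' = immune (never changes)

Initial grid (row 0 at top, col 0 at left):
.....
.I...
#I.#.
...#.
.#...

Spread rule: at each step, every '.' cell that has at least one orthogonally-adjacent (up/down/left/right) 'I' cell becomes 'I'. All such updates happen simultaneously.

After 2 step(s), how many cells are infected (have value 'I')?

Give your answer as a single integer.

Answer: 12

Derivation:
Step 0 (initial): 2 infected
Step 1: +5 new -> 7 infected
Step 2: +5 new -> 12 infected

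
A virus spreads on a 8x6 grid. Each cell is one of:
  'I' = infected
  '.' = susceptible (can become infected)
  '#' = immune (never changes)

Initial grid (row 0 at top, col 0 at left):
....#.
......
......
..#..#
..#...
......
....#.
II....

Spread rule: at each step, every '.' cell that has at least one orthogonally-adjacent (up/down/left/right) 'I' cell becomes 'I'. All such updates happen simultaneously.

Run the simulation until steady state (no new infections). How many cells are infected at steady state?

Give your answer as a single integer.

Step 0 (initial): 2 infected
Step 1: +3 new -> 5 infected
Step 2: +4 new -> 9 infected
Step 3: +5 new -> 14 infected
Step 4: +4 new -> 18 infected
Step 5: +5 new -> 23 infected
Step 6: +6 new -> 29 infected
Step 7: +6 new -> 35 infected
Step 8: +3 new -> 38 infected
Step 9: +3 new -> 41 infected
Step 10: +1 new -> 42 infected
Step 11: +1 new -> 43 infected
Step 12: +0 new -> 43 infected

Answer: 43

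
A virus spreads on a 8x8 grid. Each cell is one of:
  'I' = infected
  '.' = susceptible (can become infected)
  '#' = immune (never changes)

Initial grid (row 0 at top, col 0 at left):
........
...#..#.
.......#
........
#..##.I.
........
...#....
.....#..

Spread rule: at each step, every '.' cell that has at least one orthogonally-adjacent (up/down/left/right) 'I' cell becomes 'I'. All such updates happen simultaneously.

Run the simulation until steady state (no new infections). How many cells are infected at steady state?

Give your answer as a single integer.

Answer: 56

Derivation:
Step 0 (initial): 1 infected
Step 1: +4 new -> 5 infected
Step 2: +6 new -> 11 infected
Step 3: +6 new -> 17 infected
Step 4: +6 new -> 23 infected
Step 5: +6 new -> 29 infected
Step 6: +8 new -> 37 infected
Step 7: +9 new -> 46 infected
Step 8: +6 new -> 52 infected
Step 9: +3 new -> 55 infected
Step 10: +1 new -> 56 infected
Step 11: +0 new -> 56 infected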